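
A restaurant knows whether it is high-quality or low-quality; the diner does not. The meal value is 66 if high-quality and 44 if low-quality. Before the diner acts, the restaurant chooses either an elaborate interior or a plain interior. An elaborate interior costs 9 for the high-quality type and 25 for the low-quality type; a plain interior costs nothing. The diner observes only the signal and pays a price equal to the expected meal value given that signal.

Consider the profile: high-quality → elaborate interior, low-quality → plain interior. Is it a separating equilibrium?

Yes

If types separate, elaborate interior earns payment 66 and plain interior earns 44.
High-quality: elaborate interior gives 66 − 9 = 57; plain interior gives 44 − 0 = 44. No deviation. ✓
Low-quality: plain interior gives 44 − 0 = 44; elaborate interior gives 66 − 25 = 41. No deviation. ✓
Both incentive constraints hold.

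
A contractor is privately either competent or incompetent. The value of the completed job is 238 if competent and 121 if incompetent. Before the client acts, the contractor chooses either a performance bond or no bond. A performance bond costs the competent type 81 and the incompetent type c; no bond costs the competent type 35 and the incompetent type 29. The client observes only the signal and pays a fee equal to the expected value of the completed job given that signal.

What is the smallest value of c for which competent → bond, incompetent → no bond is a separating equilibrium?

146

Under separation: bond → competent (pays 238); no bond → incompetent (pays 121).
Competent: 238 − 81 = 157 ≥ 121 − 35 = 86. Holds regardless of c. ✓
Incompetent: 121 − 29 ≥ 238 − c, so c ≥ 238 − 92 = 146.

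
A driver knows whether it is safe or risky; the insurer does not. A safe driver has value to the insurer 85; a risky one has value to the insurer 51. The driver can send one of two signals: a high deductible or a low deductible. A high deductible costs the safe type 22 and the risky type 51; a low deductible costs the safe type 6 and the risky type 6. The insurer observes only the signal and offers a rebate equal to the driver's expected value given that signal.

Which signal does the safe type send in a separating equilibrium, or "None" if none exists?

high deductible

Try safe → high deductible, risky → low deductible:
  If types separate, high deductible earns payment 85 and low deductible earns 51.
  Safe: high deductible gives 85 − 22 = 63; low deductible gives 51 − 6 = 45. No deviation. ✓
  Risky: low deductible gives 51 − 6 = 45; high deductible gives 85 − 51 = 34. No deviation. ✓
Both hold — the safe type sends high deductible.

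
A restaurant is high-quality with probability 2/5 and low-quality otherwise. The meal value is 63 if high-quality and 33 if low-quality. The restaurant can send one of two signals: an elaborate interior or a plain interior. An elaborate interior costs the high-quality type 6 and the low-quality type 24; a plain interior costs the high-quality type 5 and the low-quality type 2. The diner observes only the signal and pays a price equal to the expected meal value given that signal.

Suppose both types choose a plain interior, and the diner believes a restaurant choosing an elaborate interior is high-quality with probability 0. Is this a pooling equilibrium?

Yes

At the pooled signal (plain interior) the diner holds the prior 2/5 and pays 2/5·63 + 3/5·33 = 45. Off-path (elaborate interior) belief 0 gives 0·63 + 1·33 = 33.
High-quality: plain interior gives 45 − 5 = 40; elaborate interior gives 33 − 6 = 27. Stays. ✓
Low-quality: plain interior gives 45 − 2 = 43; elaborate interior gives 33 − 24 = 9. Stays. ✓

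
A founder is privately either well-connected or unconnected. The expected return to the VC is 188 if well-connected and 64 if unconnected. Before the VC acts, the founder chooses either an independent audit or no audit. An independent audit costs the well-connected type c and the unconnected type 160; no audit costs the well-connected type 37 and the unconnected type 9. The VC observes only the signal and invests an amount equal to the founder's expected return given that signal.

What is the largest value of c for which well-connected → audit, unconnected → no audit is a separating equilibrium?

161

Under separation: audit → well-connected (pays 188); no audit → unconnected (pays 64).
Unconnected: 64 − 9 = 55 ≥ 188 − 160 = 28. Holds regardless of c. ✓
Well-connected: 188 − c ≥ 64 − 37, so c ≤ 188 − 27 = 161.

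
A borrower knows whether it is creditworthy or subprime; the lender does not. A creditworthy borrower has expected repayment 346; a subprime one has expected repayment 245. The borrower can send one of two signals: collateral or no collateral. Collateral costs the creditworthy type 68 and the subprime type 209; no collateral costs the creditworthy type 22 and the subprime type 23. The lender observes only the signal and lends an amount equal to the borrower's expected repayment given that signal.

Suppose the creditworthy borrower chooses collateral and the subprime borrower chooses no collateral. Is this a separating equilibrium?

Yes

Under separation the lender infers type exactly: collateral → creditworthy (pays 346), no collateral → subprime (pays 245).
Creditworthy: collateral gives 346 − 68 = 278; no collateral gives 245 − 22 = 223. No deviation. ✓
Subprime: no collateral gives 245 − 23 = 222; collateral gives 346 − 209 = 137. No deviation. ✓
Neither type gains from mimicking the other.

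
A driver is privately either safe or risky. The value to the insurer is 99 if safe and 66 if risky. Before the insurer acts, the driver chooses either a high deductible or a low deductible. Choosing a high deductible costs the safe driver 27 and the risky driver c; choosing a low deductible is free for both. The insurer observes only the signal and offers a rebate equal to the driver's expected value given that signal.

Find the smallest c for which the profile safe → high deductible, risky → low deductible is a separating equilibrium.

Under separation: high deductible → safe (pays 99); low deductible → risky (pays 66).
Safe: 99 − 27 = 72 ≥ 66 − 0 = 66. Holds regardless of c. ✓
Risky: 66 − 0 ≥ 99 − c, so c ≥ 99 − 66 = 33.

33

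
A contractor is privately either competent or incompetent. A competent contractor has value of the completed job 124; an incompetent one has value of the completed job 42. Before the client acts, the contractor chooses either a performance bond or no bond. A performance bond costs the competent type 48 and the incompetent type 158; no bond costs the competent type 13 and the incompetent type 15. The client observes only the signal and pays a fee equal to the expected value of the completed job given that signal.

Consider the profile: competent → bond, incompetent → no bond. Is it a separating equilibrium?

Yes

If types separate, bond earns payment 124 and no bond earns 42.
Competent: bond gives 124 − 48 = 76; no bond gives 42 − 13 = 29. No deviation. ✓
Incompetent: no bond gives 42 − 15 = 27; bond gives 124 − 158 = -34. No deviation. ✓
Neither type gains from mimicking the other.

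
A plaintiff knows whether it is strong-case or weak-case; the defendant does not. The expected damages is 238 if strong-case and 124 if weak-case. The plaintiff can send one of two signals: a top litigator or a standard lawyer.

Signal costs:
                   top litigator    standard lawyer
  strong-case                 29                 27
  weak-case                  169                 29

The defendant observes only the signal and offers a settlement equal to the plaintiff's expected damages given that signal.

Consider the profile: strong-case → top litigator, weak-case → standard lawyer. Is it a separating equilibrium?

Yes

If types separate, top litigator earns payment 238 and standard lawyer earns 124.
Strong-case: top litigator gives 238 − 29 = 209; standard lawyer gives 124 − 27 = 97. No deviation. ✓
Weak-case: standard lawyer gives 124 − 29 = 95; top litigator gives 238 − 169 = 69. No deviation. ✓
Neither type gains from mimicking the other.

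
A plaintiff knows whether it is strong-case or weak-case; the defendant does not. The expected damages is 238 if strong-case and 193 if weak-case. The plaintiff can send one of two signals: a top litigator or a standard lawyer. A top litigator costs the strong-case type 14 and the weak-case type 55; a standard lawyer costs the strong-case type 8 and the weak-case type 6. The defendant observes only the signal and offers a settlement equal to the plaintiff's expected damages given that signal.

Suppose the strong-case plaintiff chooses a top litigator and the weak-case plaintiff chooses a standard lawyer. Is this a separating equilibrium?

If types separate, top litigator earns payment 238 and standard lawyer earns 193.
Strong-case: top litigator gives 238 − 14 = 224; standard lawyer gives 193 − 8 = 185. No deviation. ✓
Weak-case: standard lawyer gives 193 − 6 = 187; top litigator gives 238 − 55 = 183. No deviation. ✓
Both incentive constraints hold.

Yes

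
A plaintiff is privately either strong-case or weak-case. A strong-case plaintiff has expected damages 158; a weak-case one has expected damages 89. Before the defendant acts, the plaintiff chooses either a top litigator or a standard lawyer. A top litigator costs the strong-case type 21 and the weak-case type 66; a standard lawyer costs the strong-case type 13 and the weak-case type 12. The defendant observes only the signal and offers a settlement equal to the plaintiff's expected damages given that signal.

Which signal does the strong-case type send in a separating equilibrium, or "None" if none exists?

None

Try strong-case → top litigator, weak-case → standard lawyer:
  If types separate, top litigator earns payment 158 and standard lawyer earns 89.
  Strong-case: top litigator gives 158 − 21 = 137; standard lawyer gives 89 − 13 = 76. No deviation. ✓
  Weak-case: standard lawyer gives 89 − 12 = 77; top litigator gives 158 − 66 = 92. Would deviate. ✗
Try strong-case → standard lawyer, weak-case → top litigator:
  If types separate, standard lawyer earns payment 158 and top litigator earns 89.
  Strong-case: standard lawyer gives 158 − 13 = 145; top litigator gives 89 − 21 = 68. No deviation. ✓
  Weak-case: top litigator gives 89 − 66 = 23; standard lawyer gives 158 − 12 = 146. Would deviate. ✗
Neither assignment is incentive-compatible.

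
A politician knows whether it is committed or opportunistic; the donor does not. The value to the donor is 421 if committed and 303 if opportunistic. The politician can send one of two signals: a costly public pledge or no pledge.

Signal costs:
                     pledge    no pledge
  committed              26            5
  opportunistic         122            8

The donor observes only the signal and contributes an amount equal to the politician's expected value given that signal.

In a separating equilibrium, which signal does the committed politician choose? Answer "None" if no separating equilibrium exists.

None

Try committed → pledge, opportunistic → no pledge:
  Under separation the donor infers type exactly: pledge → committed (pays 421), no pledge → opportunistic (pays 303).
  Committed: pledge gives 421 − 26 = 395; no pledge gives 303 − 5 = 298. No deviation. ✓
  Opportunistic: no pledge gives 303 − 8 = 295; pledge gives 421 − 122 = 299. Would deviate. ✗
Try committed → no pledge, opportunistic → pledge:
  Under separation the donor infers type exactly: no pledge → committed (pays 421), pledge → opportunistic (pays 303).
  Committed: no pledge gives 421 − 5 = 416; pledge gives 303 − 26 = 277. No deviation. ✓
  Opportunistic: pledge gives 303 − 122 = 181; no pledge gives 421 − 8 = 413. Would deviate. ✗
Neither assignment is incentive-compatible.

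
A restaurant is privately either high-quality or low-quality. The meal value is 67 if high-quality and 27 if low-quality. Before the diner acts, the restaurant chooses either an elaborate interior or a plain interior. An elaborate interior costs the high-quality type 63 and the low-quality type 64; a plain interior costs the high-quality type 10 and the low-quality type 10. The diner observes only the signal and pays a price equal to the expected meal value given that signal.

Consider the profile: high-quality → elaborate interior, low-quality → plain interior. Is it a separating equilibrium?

No

If types separate, elaborate interior earns payment 67 and plain interior earns 27.
High-quality: elaborate interior gives 67 − 63 = 4; plain interior gives 27 − 10 = 17. Would deviate. ✗
Low-quality: plain interior gives 27 − 10 = 17; elaborate interior gives 67 − 64 = 3. No deviation. ✓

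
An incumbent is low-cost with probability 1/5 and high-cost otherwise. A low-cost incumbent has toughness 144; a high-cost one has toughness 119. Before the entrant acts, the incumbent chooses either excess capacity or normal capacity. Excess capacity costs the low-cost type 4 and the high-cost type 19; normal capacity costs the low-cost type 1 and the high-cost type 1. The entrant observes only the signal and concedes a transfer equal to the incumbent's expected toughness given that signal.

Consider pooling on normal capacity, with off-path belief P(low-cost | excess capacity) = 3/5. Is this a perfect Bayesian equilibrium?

On the equilibrium path (normal capacity) the entrant holds the prior 1/5 and pays 1/5·144 + 4/5·119 = 124. Off-path (excess capacity) belief 3/5 gives 3/5·144 + 2/5·119 = 134.
Low-cost: normal capacity gives 124 − 1 = 123; excess capacity gives 134 − 4 = 130. Deviates. ✗
High-cost: normal capacity gives 124 − 1 = 123; excess capacity gives 134 − 19 = 115. Stays. ✓

No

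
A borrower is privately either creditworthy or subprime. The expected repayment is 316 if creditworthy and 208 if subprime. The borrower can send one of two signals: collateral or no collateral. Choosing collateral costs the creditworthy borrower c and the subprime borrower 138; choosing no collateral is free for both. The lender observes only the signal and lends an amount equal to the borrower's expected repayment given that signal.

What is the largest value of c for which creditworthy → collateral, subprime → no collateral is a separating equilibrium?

108

Under separation: collateral → creditworthy (pays 316); no collateral → subprime (pays 208).
Subprime: 208 − 0 = 208 ≥ 316 − 138 = 178. Holds regardless of c. ✓
Creditworthy: 316 − c ≥ 208 − 0, so c ≤ 316 − 208 = 108.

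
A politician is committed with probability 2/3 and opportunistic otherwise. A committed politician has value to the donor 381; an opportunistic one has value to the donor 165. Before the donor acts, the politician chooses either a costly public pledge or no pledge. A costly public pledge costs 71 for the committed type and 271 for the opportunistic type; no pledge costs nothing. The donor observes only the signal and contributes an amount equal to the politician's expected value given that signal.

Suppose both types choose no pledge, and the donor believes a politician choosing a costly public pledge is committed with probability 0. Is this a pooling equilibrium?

At the pooled signal (no pledge) the donor holds the prior 2/3 and pays 2/3·381 + 1/3·165 = 309. Off-path (pledge) belief 0 gives 0·381 + 1·165 = 165.
Committed: no pledge gives 309 − 0 = 309; pledge gives 165 − 71 = 94. Stays. ✓
Opportunistic: no pledge gives 309 − 0 = 309; pledge gives 165 − 271 = -106. Stays. ✓

Yes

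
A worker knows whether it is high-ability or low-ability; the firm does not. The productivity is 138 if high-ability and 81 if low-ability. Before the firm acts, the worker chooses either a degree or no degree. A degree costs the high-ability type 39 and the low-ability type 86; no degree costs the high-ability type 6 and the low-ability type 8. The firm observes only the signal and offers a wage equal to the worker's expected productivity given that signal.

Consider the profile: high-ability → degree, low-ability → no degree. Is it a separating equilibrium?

Yes

If types separate, degree earns payment 138 and no degree earns 81.
High-ability: degree gives 138 − 39 = 99; no degree gives 81 − 6 = 75. No deviation. ✓
Low-ability: no degree gives 81 − 8 = 73; degree gives 138 − 86 = 52. No deviation. ✓
Both incentive constraints hold.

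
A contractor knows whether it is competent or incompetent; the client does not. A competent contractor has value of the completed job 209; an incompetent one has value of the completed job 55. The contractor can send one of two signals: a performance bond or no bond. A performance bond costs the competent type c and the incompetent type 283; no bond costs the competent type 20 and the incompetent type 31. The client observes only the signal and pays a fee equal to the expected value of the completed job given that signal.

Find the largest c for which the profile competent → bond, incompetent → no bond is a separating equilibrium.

Under separation: bond → competent (pays 209); no bond → incompetent (pays 55).
Incompetent: 55 − 31 = 24 ≥ 209 − 283 = -74. Holds regardless of c. ✓
Competent: 209 − c ≥ 55 − 20, so c ≤ 209 − 35 = 174.

174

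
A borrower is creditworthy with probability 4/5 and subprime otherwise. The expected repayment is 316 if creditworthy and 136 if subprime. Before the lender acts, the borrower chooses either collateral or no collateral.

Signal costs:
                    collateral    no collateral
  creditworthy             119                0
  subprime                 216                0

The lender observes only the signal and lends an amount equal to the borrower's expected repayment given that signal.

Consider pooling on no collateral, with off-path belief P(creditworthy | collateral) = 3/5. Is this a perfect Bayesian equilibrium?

Yes

At the pooled signal (no collateral) the lender holds the prior 4/5 and pays 4/5·316 + 1/5·136 = 280. Off-path (collateral) belief 3/5 gives 3/5·316 + 2/5·136 = 244.
Creditworthy: no collateral gives 280 − 0 = 280; collateral gives 244 − 119 = 125. Stays. ✓
Subprime: no collateral gives 280 − 0 = 280; collateral gives 244 − 216 = 28. Stays. ✓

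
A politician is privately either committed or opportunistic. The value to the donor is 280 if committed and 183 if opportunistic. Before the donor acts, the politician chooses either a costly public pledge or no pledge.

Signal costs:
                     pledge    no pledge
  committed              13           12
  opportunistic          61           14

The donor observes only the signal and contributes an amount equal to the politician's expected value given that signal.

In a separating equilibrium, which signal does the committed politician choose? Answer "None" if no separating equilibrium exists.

Try committed → pledge, opportunistic → no pledge:
  If types separate, pledge earns payment 280 and no pledge earns 183.
  Committed: pledge gives 280 − 13 = 267; no pledge gives 183 − 12 = 171. No deviation. ✓
  Opportunistic: no pledge gives 183 − 14 = 169; pledge gives 280 − 61 = 219. Would deviate. ✗
Try committed → no pledge, opportunistic → pledge:
  If types separate, no pledge earns payment 280 and pledge earns 183.
  Committed: no pledge gives 280 − 12 = 268; pledge gives 183 − 13 = 170. No deviation. ✓
  Opportunistic: pledge gives 183 − 61 = 122; no pledge gives 280 − 14 = 266. Would deviate. ✗
Neither assignment is incentive-compatible.

None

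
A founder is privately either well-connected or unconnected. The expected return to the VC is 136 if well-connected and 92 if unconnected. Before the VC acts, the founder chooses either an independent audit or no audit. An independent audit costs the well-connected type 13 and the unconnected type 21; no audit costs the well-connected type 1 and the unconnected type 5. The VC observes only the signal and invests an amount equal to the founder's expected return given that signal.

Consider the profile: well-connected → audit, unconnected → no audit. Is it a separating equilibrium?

No

Under separation the VC infers type exactly: audit → well-connected (pays 136), no audit → unconnected (pays 92).
Well-connected: audit gives 136 − 13 = 123; no audit gives 92 − 1 = 91. No deviation. ✓
Unconnected: no audit gives 92 − 5 = 87; audit gives 136 − 21 = 115. Would deviate. ✗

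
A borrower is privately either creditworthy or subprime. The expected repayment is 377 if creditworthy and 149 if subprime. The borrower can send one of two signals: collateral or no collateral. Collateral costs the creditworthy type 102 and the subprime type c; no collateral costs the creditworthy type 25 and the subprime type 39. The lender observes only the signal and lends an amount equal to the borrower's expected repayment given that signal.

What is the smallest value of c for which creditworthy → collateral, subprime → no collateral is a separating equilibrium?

267

Under separation: collateral → creditworthy (pays 377); no collateral → subprime (pays 149).
Creditworthy: 377 − 102 = 275 ≥ 149 − 25 = 124. Holds regardless of c. ✓
Subprime: 149 − 39 ≥ 377 − c, so c ≥ 377 − 110 = 267.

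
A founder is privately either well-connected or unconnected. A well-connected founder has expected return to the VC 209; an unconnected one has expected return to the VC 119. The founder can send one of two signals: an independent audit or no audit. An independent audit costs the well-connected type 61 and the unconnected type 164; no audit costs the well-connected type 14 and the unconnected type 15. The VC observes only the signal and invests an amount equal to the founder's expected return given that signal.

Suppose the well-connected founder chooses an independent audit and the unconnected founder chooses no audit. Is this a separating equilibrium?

Yes

If types separate, audit earns payment 209 and no audit earns 119.
Well-connected: audit gives 209 − 61 = 148; no audit gives 119 − 14 = 105. No deviation. ✓
Unconnected: no audit gives 119 − 15 = 104; audit gives 209 − 164 = 45. No deviation. ✓
Both incentive constraints hold.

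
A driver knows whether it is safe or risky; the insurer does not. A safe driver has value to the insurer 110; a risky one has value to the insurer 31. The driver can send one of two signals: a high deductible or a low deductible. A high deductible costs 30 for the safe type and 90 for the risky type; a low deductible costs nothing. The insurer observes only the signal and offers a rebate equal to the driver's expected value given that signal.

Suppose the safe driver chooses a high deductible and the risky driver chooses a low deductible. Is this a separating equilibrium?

If types separate, high deductible earns payment 110 and low deductible earns 31.
Safe: high deductible gives 110 − 30 = 80; low deductible gives 31 − 0 = 31. No deviation. ✓
Risky: low deductible gives 31 − 0 = 31; high deductible gives 110 − 90 = 20. No deviation. ✓
Both incentive constraints hold.

Yes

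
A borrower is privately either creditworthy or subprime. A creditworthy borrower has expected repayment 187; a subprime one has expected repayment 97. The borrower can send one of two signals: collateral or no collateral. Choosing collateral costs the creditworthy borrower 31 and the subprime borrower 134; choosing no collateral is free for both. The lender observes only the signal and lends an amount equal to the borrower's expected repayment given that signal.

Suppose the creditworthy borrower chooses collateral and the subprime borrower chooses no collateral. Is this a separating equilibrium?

Yes

If types separate, collateral earns payment 187 and no collateral earns 97.
Creditworthy: collateral gives 187 − 31 = 156; no collateral gives 97 − 0 = 97. No deviation. ✓
Subprime: no collateral gives 97 − 0 = 97; collateral gives 187 − 134 = 53. No deviation. ✓
Neither type gains from mimicking the other.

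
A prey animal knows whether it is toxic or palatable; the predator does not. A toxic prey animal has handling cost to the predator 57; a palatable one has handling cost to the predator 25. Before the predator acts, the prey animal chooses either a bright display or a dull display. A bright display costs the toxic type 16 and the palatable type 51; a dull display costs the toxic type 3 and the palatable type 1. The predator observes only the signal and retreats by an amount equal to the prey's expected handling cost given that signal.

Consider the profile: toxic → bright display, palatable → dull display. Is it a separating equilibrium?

Yes

If types separate, bright display earns payment 57 and dull display earns 25.
Toxic: bright display gives 57 − 16 = 41; dull display gives 25 − 3 = 22. No deviation. ✓
Palatable: dull display gives 25 − 1 = 24; bright display gives 57 − 51 = 6. No deviation. ✓
Neither type gains from mimicking the other.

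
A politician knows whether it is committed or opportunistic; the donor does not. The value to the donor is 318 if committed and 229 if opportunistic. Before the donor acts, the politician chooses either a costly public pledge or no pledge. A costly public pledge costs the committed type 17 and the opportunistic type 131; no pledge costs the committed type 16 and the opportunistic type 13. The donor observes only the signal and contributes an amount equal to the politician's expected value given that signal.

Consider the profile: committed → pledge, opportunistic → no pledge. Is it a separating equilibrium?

Yes

If types separate, pledge earns payment 318 and no pledge earns 229.
Committed: pledge gives 318 − 17 = 301; no pledge gives 229 − 16 = 213. No deviation. ✓
Opportunistic: no pledge gives 229 − 13 = 216; pledge gives 318 − 131 = 187. No deviation. ✓
Neither type gains from mimicking the other.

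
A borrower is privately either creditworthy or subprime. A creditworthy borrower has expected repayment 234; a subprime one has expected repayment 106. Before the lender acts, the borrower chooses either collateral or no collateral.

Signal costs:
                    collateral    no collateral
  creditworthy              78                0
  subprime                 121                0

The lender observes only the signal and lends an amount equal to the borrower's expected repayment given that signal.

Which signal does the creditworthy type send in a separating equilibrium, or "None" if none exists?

None

Try creditworthy → collateral, subprime → no collateral:
  Under separation the lender infers type exactly: collateral → creditworthy (pays 234), no collateral → subprime (pays 106).
  Creditworthy: collateral gives 234 − 78 = 156; no collateral gives 106 − 0 = 106. No deviation. ✓
  Subprime: no collateral gives 106 − 0 = 106; collateral gives 234 − 121 = 113. Would deviate. ✗
Try creditworthy → no collateral, subprime → collateral:
  Under separation the lender infers type exactly: no collateral → creditworthy (pays 234), collateral → subprime (pays 106).
  Creditworthy: no collateral gives 234 − 0 = 234; collateral gives 106 − 78 = 28. No deviation. ✓
  Subprime: collateral gives 106 − 121 = -15; no collateral gives 234 − 0 = 234. Would deviate. ✗
Neither assignment is incentive-compatible.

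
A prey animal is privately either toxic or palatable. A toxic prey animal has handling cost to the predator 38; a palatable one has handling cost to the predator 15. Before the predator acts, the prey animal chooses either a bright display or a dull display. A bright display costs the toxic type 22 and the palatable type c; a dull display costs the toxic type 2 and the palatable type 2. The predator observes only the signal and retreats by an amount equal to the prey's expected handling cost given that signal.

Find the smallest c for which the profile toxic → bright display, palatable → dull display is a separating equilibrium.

25

Under separation: bright display → toxic (pays 38); dull display → palatable (pays 15).
Toxic: 38 − 22 = 16 ≥ 15 − 2 = 13. Holds regardless of c. ✓
Palatable: 15 − 2 ≥ 38 − c, so c ≥ 38 − 13 = 25.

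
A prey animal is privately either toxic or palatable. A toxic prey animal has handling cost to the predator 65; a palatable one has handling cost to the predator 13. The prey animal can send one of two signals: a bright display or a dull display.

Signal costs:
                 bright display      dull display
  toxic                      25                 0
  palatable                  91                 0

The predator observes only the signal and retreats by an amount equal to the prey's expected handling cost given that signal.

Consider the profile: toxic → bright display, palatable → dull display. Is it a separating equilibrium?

Yes

Under separation the predator infers type exactly: bright display → toxic (pays 65), dull display → palatable (pays 13).
Toxic: bright display gives 65 − 25 = 40; dull display gives 13 − 0 = 13. No deviation. ✓
Palatable: dull display gives 13 − 0 = 13; bright display gives 65 − 91 = -26. No deviation. ✓
Neither type gains from mimicking the other.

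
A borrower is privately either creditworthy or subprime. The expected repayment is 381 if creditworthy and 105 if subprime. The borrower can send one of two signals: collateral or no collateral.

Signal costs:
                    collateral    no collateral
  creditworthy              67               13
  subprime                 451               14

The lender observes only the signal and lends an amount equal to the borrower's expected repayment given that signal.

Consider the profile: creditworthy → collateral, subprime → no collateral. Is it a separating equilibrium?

Under separation the lender infers type exactly: collateral → creditworthy (pays 381), no collateral → subprime (pays 105).
Creditworthy: collateral gives 381 − 67 = 314; no collateral gives 105 − 13 = 92. No deviation. ✓
Subprime: no collateral gives 105 − 14 = 91; collateral gives 381 − 451 = -70. No deviation. ✓
Neither type gains from mimicking the other.

Yes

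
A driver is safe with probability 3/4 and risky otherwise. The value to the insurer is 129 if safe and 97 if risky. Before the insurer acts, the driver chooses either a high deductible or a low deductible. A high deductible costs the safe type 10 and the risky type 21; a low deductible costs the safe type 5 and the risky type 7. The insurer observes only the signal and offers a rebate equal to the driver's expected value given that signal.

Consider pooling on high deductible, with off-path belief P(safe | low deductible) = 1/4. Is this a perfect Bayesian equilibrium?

At the pooled signal (high deductible) the insurer holds the prior 3/4 and pays 3/4·129 + 1/4·97 = 121. Off-path (low deductible) belief 1/4 gives 1/4·129 + 3/4·97 = 105.
Safe: high deductible gives 121 − 10 = 111; low deductible gives 105 − 5 = 100. Stays. ✓
Risky: high deductible gives 121 − 21 = 100; low deductible gives 105 − 7 = 98. Stays. ✓

Yes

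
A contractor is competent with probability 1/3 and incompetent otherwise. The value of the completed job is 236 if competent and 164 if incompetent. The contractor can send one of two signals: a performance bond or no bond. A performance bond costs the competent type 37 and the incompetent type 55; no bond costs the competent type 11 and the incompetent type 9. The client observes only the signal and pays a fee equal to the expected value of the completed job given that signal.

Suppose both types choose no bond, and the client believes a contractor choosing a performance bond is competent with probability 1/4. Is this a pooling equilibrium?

Yes

On the equilibrium path (no bond) the client holds the prior 1/3 and pays 1/3·236 + 2/3·164 = 188. Off-path (bond) belief 1/4 gives 1/4·236 + 3/4·164 = 182.
Competent: no bond gives 188 − 11 = 177; bond gives 182 − 37 = 145. Stays. ✓
Incompetent: no bond gives 188 − 9 = 179; bond gives 182 − 55 = 127. Stays. ✓
Beliefs are Bayes-consistent on-path and both types best-respond.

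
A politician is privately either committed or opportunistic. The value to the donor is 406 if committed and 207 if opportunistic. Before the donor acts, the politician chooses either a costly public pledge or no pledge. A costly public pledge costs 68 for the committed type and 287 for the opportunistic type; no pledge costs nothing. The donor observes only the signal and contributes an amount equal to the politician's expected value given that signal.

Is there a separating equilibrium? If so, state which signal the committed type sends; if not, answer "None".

pledge

Try committed → pledge, opportunistic → no pledge:
  If types separate, pledge earns payment 406 and no pledge earns 207.
  Committed: pledge gives 406 − 68 = 338; no pledge gives 207 − 0 = 207. No deviation. ✓
  Opportunistic: no pledge gives 207 − 0 = 207; pledge gives 406 − 287 = 119. No deviation. ✓
Both hold — the committed type sends pledge.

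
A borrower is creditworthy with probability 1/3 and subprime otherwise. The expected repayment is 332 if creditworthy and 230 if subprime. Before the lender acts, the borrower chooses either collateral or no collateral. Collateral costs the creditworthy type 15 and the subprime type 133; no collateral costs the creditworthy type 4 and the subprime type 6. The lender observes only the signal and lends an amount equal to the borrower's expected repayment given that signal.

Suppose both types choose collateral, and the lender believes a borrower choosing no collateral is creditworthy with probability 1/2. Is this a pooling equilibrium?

On the equilibrium path (collateral) the lender holds the prior 1/3 and pays 1/3·332 + 2/3·230 = 264. Off-path (no collateral) belief 1/2 gives 1/2·332 + 1/2·230 = 281.
Creditworthy: collateral gives 264 − 15 = 249; no collateral gives 281 − 4 = 277. Deviates. ✗
Subprime: collateral gives 264 − 133 = 131; no collateral gives 281 − 6 = 275. Deviates. ✗

No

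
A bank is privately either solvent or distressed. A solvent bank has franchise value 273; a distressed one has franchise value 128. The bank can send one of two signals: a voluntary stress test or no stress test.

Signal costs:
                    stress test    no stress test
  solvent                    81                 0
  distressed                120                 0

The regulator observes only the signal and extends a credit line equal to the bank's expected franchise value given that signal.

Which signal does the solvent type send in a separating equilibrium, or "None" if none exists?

None

Try solvent → stress test, distressed → no stress test:
  If types separate, stress test earns payment 273 and no stress test earns 128.
  Solvent: stress test gives 273 − 81 = 192; no stress test gives 128 − 0 = 128. No deviation. ✓
  Distressed: no stress test gives 128 − 0 = 128; stress test gives 273 − 120 = 153. Would deviate. ✗
Try solvent → no stress test, distressed → stress test:
  If types separate, no stress test earns payment 273 and stress test earns 128.
  Solvent: no stress test gives 273 − 0 = 273; stress test gives 128 − 81 = 47. No deviation. ✓
  Distressed: stress test gives 128 − 120 = 8; no stress test gives 273 − 0 = 273. Would deviate. ✗
Neither assignment is incentive-compatible.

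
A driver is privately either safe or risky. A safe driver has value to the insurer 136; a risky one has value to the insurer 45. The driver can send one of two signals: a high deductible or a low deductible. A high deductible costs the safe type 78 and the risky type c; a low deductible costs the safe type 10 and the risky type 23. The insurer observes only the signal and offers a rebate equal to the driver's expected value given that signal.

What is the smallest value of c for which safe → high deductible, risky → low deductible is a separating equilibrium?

Under separation: high deductible → safe (pays 136); low deductible → risky (pays 45).
Safe: 136 − 78 = 58 ≥ 45 − 10 = 35. Holds regardless of c. ✓
Risky: 45 − 23 ≥ 136 − c, so c ≥ 136 − 22 = 114.

114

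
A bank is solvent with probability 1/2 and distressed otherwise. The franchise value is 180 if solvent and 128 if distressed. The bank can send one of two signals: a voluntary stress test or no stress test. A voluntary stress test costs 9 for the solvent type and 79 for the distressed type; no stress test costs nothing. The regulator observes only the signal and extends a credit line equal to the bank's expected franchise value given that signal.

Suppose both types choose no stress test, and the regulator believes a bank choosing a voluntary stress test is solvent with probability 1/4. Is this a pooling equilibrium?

At the pooled signal (no stress test) the regulator holds the prior 1/2 and pays 1/2·180 + 1/2·128 = 154. Off-path (stress test) belief 1/4 gives 1/4·180 + 3/4·128 = 141.
Solvent: no stress test gives 154 − 0 = 154; stress test gives 141 − 9 = 132. Stays. ✓
Distressed: no stress test gives 154 − 0 = 154; stress test gives 141 − 79 = 62. Stays. ✓

Yes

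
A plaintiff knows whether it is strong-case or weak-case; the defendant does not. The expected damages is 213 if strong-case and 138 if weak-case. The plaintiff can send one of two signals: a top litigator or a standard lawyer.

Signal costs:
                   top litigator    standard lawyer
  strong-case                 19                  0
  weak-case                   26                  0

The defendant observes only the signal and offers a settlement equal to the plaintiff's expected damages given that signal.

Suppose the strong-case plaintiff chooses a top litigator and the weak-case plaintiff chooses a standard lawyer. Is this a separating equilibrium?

If types separate, top litigator earns payment 213 and standard lawyer earns 138.
Strong-case: top litigator gives 213 − 19 = 194; standard lawyer gives 138 − 0 = 138. No deviation. ✓
Weak-case: standard lawyer gives 138 − 0 = 138; top litigator gives 213 − 26 = 187. Would deviate. ✗

No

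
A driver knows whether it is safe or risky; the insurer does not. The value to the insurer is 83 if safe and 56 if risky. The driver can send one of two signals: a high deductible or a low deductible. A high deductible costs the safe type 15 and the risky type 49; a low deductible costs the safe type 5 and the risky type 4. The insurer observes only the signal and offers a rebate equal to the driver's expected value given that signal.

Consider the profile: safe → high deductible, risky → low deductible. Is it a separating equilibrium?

Yes

If types separate, high deductible earns payment 83 and low deductible earns 56.
Safe: high deductible gives 83 − 15 = 68; low deductible gives 56 − 5 = 51. No deviation. ✓
Risky: low deductible gives 56 − 4 = 52; high deductible gives 83 − 49 = 34. No deviation. ✓
Both incentive constraints hold.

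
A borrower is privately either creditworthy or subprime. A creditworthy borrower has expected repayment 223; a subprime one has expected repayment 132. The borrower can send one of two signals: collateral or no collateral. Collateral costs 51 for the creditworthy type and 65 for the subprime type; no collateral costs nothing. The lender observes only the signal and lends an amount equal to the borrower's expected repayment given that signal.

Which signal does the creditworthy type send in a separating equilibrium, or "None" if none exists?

Try creditworthy → collateral, subprime → no collateral:
  Under separation the lender infers type exactly: collateral → creditworthy (pays 223), no collateral → subprime (pays 132).
  Creditworthy: collateral gives 223 − 51 = 172; no collateral gives 132 − 0 = 132. No deviation. ✓
  Subprime: no collateral gives 132 − 0 = 132; collateral gives 223 − 65 = 158. Would deviate. ✗
Try creditworthy → no collateral, subprime → collateral:
  Under separation the lender infers type exactly: no collateral → creditworthy (pays 223), collateral → subprime (pays 132).
  Creditworthy: no collateral gives 223 − 0 = 223; collateral gives 132 − 51 = 81. No deviation. ✓
  Subprime: collateral gives 132 − 65 = 67; no collateral gives 223 − 0 = 223. Would deviate. ✗
Neither assignment is incentive-compatible.

None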